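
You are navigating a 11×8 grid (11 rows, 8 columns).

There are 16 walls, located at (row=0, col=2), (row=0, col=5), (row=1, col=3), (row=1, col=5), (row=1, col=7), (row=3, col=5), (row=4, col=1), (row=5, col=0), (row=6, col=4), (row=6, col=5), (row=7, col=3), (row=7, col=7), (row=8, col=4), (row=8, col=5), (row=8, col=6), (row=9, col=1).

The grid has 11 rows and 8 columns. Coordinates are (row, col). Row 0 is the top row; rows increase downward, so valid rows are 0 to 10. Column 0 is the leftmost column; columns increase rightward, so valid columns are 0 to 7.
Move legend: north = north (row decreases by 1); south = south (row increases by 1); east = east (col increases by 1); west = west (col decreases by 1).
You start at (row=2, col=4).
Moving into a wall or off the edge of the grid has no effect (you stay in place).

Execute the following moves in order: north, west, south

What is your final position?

Start: (row=2, col=4)
  north (north): (row=2, col=4) -> (row=1, col=4)
  west (west): blocked, stay at (row=1, col=4)
  south (south): (row=1, col=4) -> (row=2, col=4)
Final: (row=2, col=4)

Answer: Final position: (row=2, col=4)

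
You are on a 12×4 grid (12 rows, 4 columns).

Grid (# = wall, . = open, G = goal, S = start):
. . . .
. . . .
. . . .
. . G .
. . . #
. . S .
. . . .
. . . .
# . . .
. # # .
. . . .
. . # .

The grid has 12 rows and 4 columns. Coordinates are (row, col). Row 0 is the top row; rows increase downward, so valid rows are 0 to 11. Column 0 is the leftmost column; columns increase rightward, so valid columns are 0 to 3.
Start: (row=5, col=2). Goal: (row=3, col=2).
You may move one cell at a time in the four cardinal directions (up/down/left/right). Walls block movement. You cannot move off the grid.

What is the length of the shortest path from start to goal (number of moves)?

Answer: Shortest path length: 2

Derivation:
BFS from (row=5, col=2) until reaching (row=3, col=2):
  Distance 0: (row=5, col=2)
  Distance 1: (row=4, col=2), (row=5, col=1), (row=5, col=3), (row=6, col=2)
  Distance 2: (row=3, col=2), (row=4, col=1), (row=5, col=0), (row=6, col=1), (row=6, col=3), (row=7, col=2)  <- goal reached here
One shortest path (2 moves): (row=5, col=2) -> (row=4, col=2) -> (row=3, col=2)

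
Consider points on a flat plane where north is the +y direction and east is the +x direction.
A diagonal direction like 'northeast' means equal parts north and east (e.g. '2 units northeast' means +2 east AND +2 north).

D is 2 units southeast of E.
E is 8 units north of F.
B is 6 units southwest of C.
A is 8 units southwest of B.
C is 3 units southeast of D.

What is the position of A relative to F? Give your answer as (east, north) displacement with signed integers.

Answer: A is at (east=-9, north=-11) relative to F.

Derivation:
Place F at the origin (east=0, north=0).
  E is 8 units north of F: delta (east=+0, north=+8); E at (east=0, north=8).
  D is 2 units southeast of E: delta (east=+2, north=-2); D at (east=2, north=6).
  C is 3 units southeast of D: delta (east=+3, north=-3); C at (east=5, north=3).
  B is 6 units southwest of C: delta (east=-6, north=-6); B at (east=-1, north=-3).
  A is 8 units southwest of B: delta (east=-8, north=-8); A at (east=-9, north=-11).
Therefore A relative to F: (east=-9, north=-11).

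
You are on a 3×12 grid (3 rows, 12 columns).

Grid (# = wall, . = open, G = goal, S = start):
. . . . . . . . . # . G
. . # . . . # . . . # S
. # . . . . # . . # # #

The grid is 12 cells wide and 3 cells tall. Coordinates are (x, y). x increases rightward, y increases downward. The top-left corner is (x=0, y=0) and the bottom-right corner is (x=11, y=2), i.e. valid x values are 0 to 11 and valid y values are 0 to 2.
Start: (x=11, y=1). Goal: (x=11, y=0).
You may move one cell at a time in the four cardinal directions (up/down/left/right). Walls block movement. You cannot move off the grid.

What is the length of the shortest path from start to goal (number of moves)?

BFS from (x=11, y=1) until reaching (x=11, y=0):
  Distance 0: (x=11, y=1)
  Distance 1: (x=11, y=0)  <- goal reached here
One shortest path (1 moves): (x=11, y=1) -> (x=11, y=0)

Answer: Shortest path length: 1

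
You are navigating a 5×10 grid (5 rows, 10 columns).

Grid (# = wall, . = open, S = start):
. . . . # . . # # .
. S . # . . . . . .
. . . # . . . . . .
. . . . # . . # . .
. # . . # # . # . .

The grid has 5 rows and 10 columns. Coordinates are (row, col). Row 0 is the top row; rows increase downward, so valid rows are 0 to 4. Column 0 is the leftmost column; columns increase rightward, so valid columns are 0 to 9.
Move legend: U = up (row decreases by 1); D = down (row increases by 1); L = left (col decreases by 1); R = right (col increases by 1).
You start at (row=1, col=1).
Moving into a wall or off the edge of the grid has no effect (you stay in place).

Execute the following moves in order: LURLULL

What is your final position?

Answer: Final position: (row=0, col=0)

Derivation:
Start: (row=1, col=1)
  L (left): (row=1, col=1) -> (row=1, col=0)
  U (up): (row=1, col=0) -> (row=0, col=0)
  R (right): (row=0, col=0) -> (row=0, col=1)
  L (left): (row=0, col=1) -> (row=0, col=0)
  U (up): blocked, stay at (row=0, col=0)
  L (left): blocked, stay at (row=0, col=0)
  L (left): blocked, stay at (row=0, col=0)
Final: (row=0, col=0)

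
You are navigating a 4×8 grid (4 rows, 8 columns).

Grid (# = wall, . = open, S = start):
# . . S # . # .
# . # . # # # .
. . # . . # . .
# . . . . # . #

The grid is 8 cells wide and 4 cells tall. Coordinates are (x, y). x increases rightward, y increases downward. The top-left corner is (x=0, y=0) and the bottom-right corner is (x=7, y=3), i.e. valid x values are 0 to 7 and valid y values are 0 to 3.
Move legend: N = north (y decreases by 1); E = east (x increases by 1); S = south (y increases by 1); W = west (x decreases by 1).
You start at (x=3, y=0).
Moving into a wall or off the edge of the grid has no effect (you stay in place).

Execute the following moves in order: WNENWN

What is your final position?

Start: (x=3, y=0)
  W (west): (x=3, y=0) -> (x=2, y=0)
  N (north): blocked, stay at (x=2, y=0)
  E (east): (x=2, y=0) -> (x=3, y=0)
  N (north): blocked, stay at (x=3, y=0)
  W (west): (x=3, y=0) -> (x=2, y=0)
  N (north): blocked, stay at (x=2, y=0)
Final: (x=2, y=0)

Answer: Final position: (x=2, y=0)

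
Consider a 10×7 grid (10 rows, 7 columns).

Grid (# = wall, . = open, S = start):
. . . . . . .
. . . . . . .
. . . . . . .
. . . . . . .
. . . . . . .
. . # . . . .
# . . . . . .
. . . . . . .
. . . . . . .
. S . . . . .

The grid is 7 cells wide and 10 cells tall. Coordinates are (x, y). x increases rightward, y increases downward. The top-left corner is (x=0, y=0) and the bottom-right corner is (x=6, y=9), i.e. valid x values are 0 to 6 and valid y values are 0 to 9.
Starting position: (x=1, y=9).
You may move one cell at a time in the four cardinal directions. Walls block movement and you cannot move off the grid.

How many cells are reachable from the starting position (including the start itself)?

Answer: Reachable cells: 68

Derivation:
BFS flood-fill from (x=1, y=9):
  Distance 0: (x=1, y=9)
  Distance 1: (x=1, y=8), (x=0, y=9), (x=2, y=9)
  Distance 2: (x=1, y=7), (x=0, y=8), (x=2, y=8), (x=3, y=9)
  Distance 3: (x=1, y=6), (x=0, y=7), (x=2, y=7), (x=3, y=8), (x=4, y=9)
  Distance 4: (x=1, y=5), (x=2, y=6), (x=3, y=7), (x=4, y=8), (x=5, y=9)
  Distance 5: (x=1, y=4), (x=0, y=5), (x=3, y=6), (x=4, y=7), (x=5, y=8), (x=6, y=9)
  Distance 6: (x=1, y=3), (x=0, y=4), (x=2, y=4), (x=3, y=5), (x=4, y=6), (x=5, y=7), (x=6, y=8)
  Distance 7: (x=1, y=2), (x=0, y=3), (x=2, y=3), (x=3, y=4), (x=4, y=5), (x=5, y=6), (x=6, y=7)
  Distance 8: (x=1, y=1), (x=0, y=2), (x=2, y=2), (x=3, y=3), (x=4, y=4), (x=5, y=5), (x=6, y=6)
  Distance 9: (x=1, y=0), (x=0, y=1), (x=2, y=1), (x=3, y=2), (x=4, y=3), (x=5, y=4), (x=6, y=5)
  Distance 10: (x=0, y=0), (x=2, y=0), (x=3, y=1), (x=4, y=2), (x=5, y=3), (x=6, y=4)
  Distance 11: (x=3, y=0), (x=4, y=1), (x=5, y=2), (x=6, y=3)
  Distance 12: (x=4, y=0), (x=5, y=1), (x=6, y=2)
  Distance 13: (x=5, y=0), (x=6, y=1)
  Distance 14: (x=6, y=0)
Total reachable: 68 (grid has 68 open cells total)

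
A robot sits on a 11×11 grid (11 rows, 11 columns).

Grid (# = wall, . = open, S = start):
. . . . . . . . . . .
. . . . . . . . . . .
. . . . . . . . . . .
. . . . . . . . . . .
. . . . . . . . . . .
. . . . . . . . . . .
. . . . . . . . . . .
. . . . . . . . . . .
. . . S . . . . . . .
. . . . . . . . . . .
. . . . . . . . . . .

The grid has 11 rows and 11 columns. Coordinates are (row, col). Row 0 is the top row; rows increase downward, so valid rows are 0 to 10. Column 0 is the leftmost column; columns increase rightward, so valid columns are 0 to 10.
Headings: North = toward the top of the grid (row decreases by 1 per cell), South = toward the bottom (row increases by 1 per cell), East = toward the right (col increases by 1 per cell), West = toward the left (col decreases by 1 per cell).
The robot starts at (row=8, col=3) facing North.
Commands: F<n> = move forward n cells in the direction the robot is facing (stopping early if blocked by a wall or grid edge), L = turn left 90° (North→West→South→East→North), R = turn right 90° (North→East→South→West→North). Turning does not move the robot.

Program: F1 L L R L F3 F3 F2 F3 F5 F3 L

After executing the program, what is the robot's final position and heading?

Answer: Final position: (row=10, col=3), facing East

Derivation:
Start: (row=8, col=3), facing North
  F1: move forward 1, now at (row=7, col=3)
  L: turn left, now facing West
  L: turn left, now facing South
  R: turn right, now facing West
  L: turn left, now facing South
  F3: move forward 3, now at (row=10, col=3)
  F3: move forward 0/3 (blocked), now at (row=10, col=3)
  F2: move forward 0/2 (blocked), now at (row=10, col=3)
  F3: move forward 0/3 (blocked), now at (row=10, col=3)
  F5: move forward 0/5 (blocked), now at (row=10, col=3)
  F3: move forward 0/3 (blocked), now at (row=10, col=3)
  L: turn left, now facing East
Final: (row=10, col=3), facing East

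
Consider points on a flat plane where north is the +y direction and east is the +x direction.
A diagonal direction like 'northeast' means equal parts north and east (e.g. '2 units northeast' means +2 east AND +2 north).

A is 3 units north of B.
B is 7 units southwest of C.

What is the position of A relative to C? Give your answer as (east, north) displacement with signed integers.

Answer: A is at (east=-7, north=-4) relative to C.

Derivation:
Place C at the origin (east=0, north=0).
  B is 7 units southwest of C: delta (east=-7, north=-7); B at (east=-7, north=-7).
  A is 3 units north of B: delta (east=+0, north=+3); A at (east=-7, north=-4).
Therefore A relative to C: (east=-7, north=-4).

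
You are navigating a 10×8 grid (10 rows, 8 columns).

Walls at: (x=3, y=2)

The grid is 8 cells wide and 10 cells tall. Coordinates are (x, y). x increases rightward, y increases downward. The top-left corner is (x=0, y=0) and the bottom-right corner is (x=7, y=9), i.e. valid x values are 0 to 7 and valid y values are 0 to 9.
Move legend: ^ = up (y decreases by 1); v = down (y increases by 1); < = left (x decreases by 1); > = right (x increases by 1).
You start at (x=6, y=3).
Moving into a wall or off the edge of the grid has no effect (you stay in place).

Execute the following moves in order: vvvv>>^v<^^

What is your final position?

Start: (x=6, y=3)
  v (down): (x=6, y=3) -> (x=6, y=4)
  v (down): (x=6, y=4) -> (x=6, y=5)
  v (down): (x=6, y=5) -> (x=6, y=6)
  v (down): (x=6, y=6) -> (x=6, y=7)
  > (right): (x=6, y=7) -> (x=7, y=7)
  > (right): blocked, stay at (x=7, y=7)
  ^ (up): (x=7, y=7) -> (x=7, y=6)
  v (down): (x=7, y=6) -> (x=7, y=7)
  < (left): (x=7, y=7) -> (x=6, y=7)
  ^ (up): (x=6, y=7) -> (x=6, y=6)
  ^ (up): (x=6, y=6) -> (x=6, y=5)
Final: (x=6, y=5)

Answer: Final position: (x=6, y=5)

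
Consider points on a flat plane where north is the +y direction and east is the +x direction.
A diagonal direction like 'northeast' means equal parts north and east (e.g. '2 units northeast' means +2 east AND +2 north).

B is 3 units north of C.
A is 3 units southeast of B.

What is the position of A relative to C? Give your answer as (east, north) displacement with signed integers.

Answer: A is at (east=3, north=0) relative to C.

Derivation:
Place C at the origin (east=0, north=0).
  B is 3 units north of C: delta (east=+0, north=+3); B at (east=0, north=3).
  A is 3 units southeast of B: delta (east=+3, north=-3); A at (east=3, north=0).
Therefore A relative to C: (east=3, north=0).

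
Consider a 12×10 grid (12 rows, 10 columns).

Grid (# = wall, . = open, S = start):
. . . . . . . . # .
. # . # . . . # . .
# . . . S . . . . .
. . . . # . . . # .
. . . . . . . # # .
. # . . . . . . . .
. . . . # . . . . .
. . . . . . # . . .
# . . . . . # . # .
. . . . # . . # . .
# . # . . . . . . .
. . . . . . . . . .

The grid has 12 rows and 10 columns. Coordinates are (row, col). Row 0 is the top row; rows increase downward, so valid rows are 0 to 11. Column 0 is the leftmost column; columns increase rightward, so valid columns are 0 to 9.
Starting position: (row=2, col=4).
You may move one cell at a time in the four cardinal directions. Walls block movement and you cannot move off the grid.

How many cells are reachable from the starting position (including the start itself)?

BFS flood-fill from (row=2, col=4):
  Distance 0: (row=2, col=4)
  Distance 1: (row=1, col=4), (row=2, col=3), (row=2, col=5)
  Distance 2: (row=0, col=4), (row=1, col=5), (row=2, col=2), (row=2, col=6), (row=3, col=3), (row=3, col=5)
  Distance 3: (row=0, col=3), (row=0, col=5), (row=1, col=2), (row=1, col=6), (row=2, col=1), (row=2, col=7), (row=3, col=2), (row=3, col=6), (row=4, col=3), (row=4, col=5)
  Distance 4: (row=0, col=2), (row=0, col=6), (row=2, col=8), (row=3, col=1), (row=3, col=7), (row=4, col=2), (row=4, col=4), (row=4, col=6), (row=5, col=3), (row=5, col=5)
  Distance 5: (row=0, col=1), (row=0, col=7), (row=1, col=8), (row=2, col=9), (row=3, col=0), (row=4, col=1), (row=5, col=2), (row=5, col=4), (row=5, col=6), (row=6, col=3), (row=6, col=5)
  Distance 6: (row=0, col=0), (row=1, col=9), (row=3, col=9), (row=4, col=0), (row=5, col=7), (row=6, col=2), (row=6, col=6), (row=7, col=3), (row=7, col=5)
  Distance 7: (row=0, col=9), (row=1, col=0), (row=4, col=9), (row=5, col=0), (row=5, col=8), (row=6, col=1), (row=6, col=7), (row=7, col=2), (row=7, col=4), (row=8, col=3), (row=8, col=5)
  Distance 8: (row=5, col=9), (row=6, col=0), (row=6, col=8), (row=7, col=1), (row=7, col=7), (row=8, col=2), (row=8, col=4), (row=9, col=3), (row=9, col=5)
  Distance 9: (row=6, col=9), (row=7, col=0), (row=7, col=8), (row=8, col=1), (row=8, col=7), (row=9, col=2), (row=9, col=6), (row=10, col=3), (row=10, col=5)
  Distance 10: (row=7, col=9), (row=9, col=1), (row=10, col=4), (row=10, col=6), (row=11, col=3), (row=11, col=5)
  Distance 11: (row=8, col=9), (row=9, col=0), (row=10, col=1), (row=10, col=7), (row=11, col=2), (row=11, col=4), (row=11, col=6)
  Distance 12: (row=9, col=9), (row=10, col=8), (row=11, col=1), (row=11, col=7)
  Distance 13: (row=9, col=8), (row=10, col=9), (row=11, col=0), (row=11, col=8)
  Distance 14: (row=11, col=9)
Total reachable: 101 (grid has 101 open cells total)

Answer: Reachable cells: 101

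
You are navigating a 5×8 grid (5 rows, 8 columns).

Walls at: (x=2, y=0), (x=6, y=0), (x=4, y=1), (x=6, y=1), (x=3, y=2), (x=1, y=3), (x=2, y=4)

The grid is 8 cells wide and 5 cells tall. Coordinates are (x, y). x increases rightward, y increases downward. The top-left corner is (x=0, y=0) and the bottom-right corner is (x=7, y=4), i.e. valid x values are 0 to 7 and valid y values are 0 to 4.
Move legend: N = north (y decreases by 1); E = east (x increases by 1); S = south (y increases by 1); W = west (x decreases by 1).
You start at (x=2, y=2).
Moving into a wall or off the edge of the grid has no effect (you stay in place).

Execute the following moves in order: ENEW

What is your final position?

Start: (x=2, y=2)
  E (east): blocked, stay at (x=2, y=2)
  N (north): (x=2, y=2) -> (x=2, y=1)
  E (east): (x=2, y=1) -> (x=3, y=1)
  W (west): (x=3, y=1) -> (x=2, y=1)
Final: (x=2, y=1)

Answer: Final position: (x=2, y=1)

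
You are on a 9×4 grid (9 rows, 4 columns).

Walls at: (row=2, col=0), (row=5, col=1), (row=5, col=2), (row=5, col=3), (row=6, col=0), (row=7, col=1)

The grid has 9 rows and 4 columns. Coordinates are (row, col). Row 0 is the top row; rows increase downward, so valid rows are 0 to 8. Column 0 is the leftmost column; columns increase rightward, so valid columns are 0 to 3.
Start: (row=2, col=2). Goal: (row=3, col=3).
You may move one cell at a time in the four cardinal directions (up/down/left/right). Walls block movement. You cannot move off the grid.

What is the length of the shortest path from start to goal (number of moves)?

Answer: Shortest path length: 2

Derivation:
BFS from (row=2, col=2) until reaching (row=3, col=3):
  Distance 0: (row=2, col=2)
  Distance 1: (row=1, col=2), (row=2, col=1), (row=2, col=3), (row=3, col=2)
  Distance 2: (row=0, col=2), (row=1, col=1), (row=1, col=3), (row=3, col=1), (row=3, col=3), (row=4, col=2)  <- goal reached here
One shortest path (2 moves): (row=2, col=2) -> (row=2, col=3) -> (row=3, col=3)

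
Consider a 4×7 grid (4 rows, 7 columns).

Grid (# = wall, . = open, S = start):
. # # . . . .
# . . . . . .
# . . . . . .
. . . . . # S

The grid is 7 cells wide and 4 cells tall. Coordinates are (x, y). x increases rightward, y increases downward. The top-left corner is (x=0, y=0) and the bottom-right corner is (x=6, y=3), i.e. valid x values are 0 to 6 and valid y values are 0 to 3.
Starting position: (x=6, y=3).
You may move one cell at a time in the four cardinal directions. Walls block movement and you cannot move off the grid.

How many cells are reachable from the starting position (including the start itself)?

BFS flood-fill from (x=6, y=3):
  Distance 0: (x=6, y=3)
  Distance 1: (x=6, y=2)
  Distance 2: (x=6, y=1), (x=5, y=2)
  Distance 3: (x=6, y=0), (x=5, y=1), (x=4, y=2)
  Distance 4: (x=5, y=0), (x=4, y=1), (x=3, y=2), (x=4, y=3)
  Distance 5: (x=4, y=0), (x=3, y=1), (x=2, y=2), (x=3, y=3)
  Distance 6: (x=3, y=0), (x=2, y=1), (x=1, y=2), (x=2, y=3)
  Distance 7: (x=1, y=1), (x=1, y=3)
  Distance 8: (x=0, y=3)
Total reachable: 22 (grid has 23 open cells total)

Answer: Reachable cells: 22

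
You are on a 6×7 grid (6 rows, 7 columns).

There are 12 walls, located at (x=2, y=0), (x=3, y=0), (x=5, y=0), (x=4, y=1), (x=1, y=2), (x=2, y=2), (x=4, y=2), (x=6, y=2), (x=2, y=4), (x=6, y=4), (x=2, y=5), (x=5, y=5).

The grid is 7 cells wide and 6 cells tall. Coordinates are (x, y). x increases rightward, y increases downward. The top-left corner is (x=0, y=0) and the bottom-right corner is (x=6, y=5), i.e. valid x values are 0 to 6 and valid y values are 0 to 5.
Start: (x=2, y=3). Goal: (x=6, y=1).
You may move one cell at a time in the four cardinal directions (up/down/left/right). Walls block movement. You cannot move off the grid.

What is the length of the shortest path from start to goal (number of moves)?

Answer: Shortest path length: 6

Derivation:
BFS from (x=2, y=3) until reaching (x=6, y=1):
  Distance 0: (x=2, y=3)
  Distance 1: (x=1, y=3), (x=3, y=3)
  Distance 2: (x=3, y=2), (x=0, y=3), (x=4, y=3), (x=1, y=4), (x=3, y=4)
  Distance 3: (x=3, y=1), (x=0, y=2), (x=5, y=3), (x=0, y=4), (x=4, y=4), (x=1, y=5), (x=3, y=5)
  Distance 4: (x=0, y=1), (x=2, y=1), (x=5, y=2), (x=6, y=3), (x=5, y=4), (x=0, y=5), (x=4, y=5)
  Distance 5: (x=0, y=0), (x=1, y=1), (x=5, y=1)
  Distance 6: (x=1, y=0), (x=6, y=1)  <- goal reached here
One shortest path (6 moves): (x=2, y=3) -> (x=3, y=3) -> (x=4, y=3) -> (x=5, y=3) -> (x=5, y=2) -> (x=5, y=1) -> (x=6, y=1)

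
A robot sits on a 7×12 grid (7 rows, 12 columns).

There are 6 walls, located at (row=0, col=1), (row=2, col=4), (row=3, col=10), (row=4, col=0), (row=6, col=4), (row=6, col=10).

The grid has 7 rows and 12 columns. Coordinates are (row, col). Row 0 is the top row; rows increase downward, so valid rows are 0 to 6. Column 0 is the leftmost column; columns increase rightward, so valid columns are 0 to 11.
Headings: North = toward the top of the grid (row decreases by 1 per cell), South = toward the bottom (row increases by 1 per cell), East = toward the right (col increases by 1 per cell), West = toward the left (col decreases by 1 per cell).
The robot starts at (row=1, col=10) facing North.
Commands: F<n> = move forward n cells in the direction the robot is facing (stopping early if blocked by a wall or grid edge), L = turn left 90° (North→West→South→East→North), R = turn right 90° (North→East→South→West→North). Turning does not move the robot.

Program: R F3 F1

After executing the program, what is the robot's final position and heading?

Answer: Final position: (row=1, col=11), facing East

Derivation:
Start: (row=1, col=10), facing North
  R: turn right, now facing East
  F3: move forward 1/3 (blocked), now at (row=1, col=11)
  F1: move forward 0/1 (blocked), now at (row=1, col=11)
Final: (row=1, col=11), facing East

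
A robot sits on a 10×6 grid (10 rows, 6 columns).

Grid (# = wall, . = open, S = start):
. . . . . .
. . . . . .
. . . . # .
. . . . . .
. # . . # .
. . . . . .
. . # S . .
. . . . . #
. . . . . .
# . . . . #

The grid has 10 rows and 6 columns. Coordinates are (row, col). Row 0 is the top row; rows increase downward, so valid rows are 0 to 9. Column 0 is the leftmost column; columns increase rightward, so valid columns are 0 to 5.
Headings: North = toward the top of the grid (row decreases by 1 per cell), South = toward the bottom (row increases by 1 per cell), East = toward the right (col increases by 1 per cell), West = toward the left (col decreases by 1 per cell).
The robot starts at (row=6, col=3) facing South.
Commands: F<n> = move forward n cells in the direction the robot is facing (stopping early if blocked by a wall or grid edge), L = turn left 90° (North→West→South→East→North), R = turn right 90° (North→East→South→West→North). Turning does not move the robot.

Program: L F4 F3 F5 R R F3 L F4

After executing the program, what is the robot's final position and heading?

Answer: Final position: (row=9, col=3), facing South

Derivation:
Start: (row=6, col=3), facing South
  L: turn left, now facing East
  F4: move forward 2/4 (blocked), now at (row=6, col=5)
  F3: move forward 0/3 (blocked), now at (row=6, col=5)
  F5: move forward 0/5 (blocked), now at (row=6, col=5)
  R: turn right, now facing South
  R: turn right, now facing West
  F3: move forward 2/3 (blocked), now at (row=6, col=3)
  L: turn left, now facing South
  F4: move forward 3/4 (blocked), now at (row=9, col=3)
Final: (row=9, col=3), facing South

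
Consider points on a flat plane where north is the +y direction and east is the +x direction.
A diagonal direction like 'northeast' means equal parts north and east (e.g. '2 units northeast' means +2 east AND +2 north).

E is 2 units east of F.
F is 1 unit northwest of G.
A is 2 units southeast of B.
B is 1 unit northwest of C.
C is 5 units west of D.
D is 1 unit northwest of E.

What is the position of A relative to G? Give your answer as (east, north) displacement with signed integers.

Place G at the origin (east=0, north=0).
  F is 1 unit northwest of G: delta (east=-1, north=+1); F at (east=-1, north=1).
  E is 2 units east of F: delta (east=+2, north=+0); E at (east=1, north=1).
  D is 1 unit northwest of E: delta (east=-1, north=+1); D at (east=0, north=2).
  C is 5 units west of D: delta (east=-5, north=+0); C at (east=-5, north=2).
  B is 1 unit northwest of C: delta (east=-1, north=+1); B at (east=-6, north=3).
  A is 2 units southeast of B: delta (east=+2, north=-2); A at (east=-4, north=1).
Therefore A relative to G: (east=-4, north=1).

Answer: A is at (east=-4, north=1) relative to G.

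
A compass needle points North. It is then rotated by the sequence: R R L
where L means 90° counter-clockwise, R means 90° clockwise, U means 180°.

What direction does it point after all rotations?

Start: North
  R (right (90° clockwise)) -> East
  R (right (90° clockwise)) -> South
  L (left (90° counter-clockwise)) -> East
Final: East

Answer: Final heading: East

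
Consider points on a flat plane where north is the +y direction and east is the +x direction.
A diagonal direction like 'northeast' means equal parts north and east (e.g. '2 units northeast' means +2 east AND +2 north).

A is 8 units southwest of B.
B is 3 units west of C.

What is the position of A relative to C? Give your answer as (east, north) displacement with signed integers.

Answer: A is at (east=-11, north=-8) relative to C.

Derivation:
Place C at the origin (east=0, north=0).
  B is 3 units west of C: delta (east=-3, north=+0); B at (east=-3, north=0).
  A is 8 units southwest of B: delta (east=-8, north=-8); A at (east=-11, north=-8).
Therefore A relative to C: (east=-11, north=-8).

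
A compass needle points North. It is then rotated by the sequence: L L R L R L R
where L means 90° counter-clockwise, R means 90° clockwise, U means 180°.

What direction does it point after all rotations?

Answer: Final heading: West

Derivation:
Start: North
  L (left (90° counter-clockwise)) -> West
  L (left (90° counter-clockwise)) -> South
  R (right (90° clockwise)) -> West
  L (left (90° counter-clockwise)) -> South
  R (right (90° clockwise)) -> West
  L (left (90° counter-clockwise)) -> South
  R (right (90° clockwise)) -> West
Final: West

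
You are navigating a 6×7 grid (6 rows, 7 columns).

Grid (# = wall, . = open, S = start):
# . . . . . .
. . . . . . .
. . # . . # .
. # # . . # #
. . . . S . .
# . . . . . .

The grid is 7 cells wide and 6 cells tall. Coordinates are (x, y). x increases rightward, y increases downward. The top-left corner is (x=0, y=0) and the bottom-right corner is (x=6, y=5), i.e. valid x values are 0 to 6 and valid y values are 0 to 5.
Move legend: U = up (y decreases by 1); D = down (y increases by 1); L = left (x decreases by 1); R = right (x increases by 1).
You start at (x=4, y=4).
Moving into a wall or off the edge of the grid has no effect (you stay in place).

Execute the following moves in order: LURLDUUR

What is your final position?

Answer: Final position: (x=4, y=2)

Derivation:
Start: (x=4, y=4)
  L (left): (x=4, y=4) -> (x=3, y=4)
  U (up): (x=3, y=4) -> (x=3, y=3)
  R (right): (x=3, y=3) -> (x=4, y=3)
  L (left): (x=4, y=3) -> (x=3, y=3)
  D (down): (x=3, y=3) -> (x=3, y=4)
  U (up): (x=3, y=4) -> (x=3, y=3)
  U (up): (x=3, y=3) -> (x=3, y=2)
  R (right): (x=3, y=2) -> (x=4, y=2)
Final: (x=4, y=2)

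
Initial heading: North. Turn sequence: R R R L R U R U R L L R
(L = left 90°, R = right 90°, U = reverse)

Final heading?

Start: North
  R (right (90° clockwise)) -> East
  R (right (90° clockwise)) -> South
  R (right (90° clockwise)) -> West
  L (left (90° counter-clockwise)) -> South
  R (right (90° clockwise)) -> West
  U (U-turn (180°)) -> East
  R (right (90° clockwise)) -> South
  U (U-turn (180°)) -> North
  R (right (90° clockwise)) -> East
  L (left (90° counter-clockwise)) -> North
  L (left (90° counter-clockwise)) -> West
  R (right (90° clockwise)) -> North
Final: North

Answer: Final heading: North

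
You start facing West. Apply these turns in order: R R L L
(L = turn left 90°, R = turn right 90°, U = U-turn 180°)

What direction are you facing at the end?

Answer: Final heading: West

Derivation:
Start: West
  R (right (90° clockwise)) -> North
  R (right (90° clockwise)) -> East
  L (left (90° counter-clockwise)) -> North
  L (left (90° counter-clockwise)) -> West
Final: West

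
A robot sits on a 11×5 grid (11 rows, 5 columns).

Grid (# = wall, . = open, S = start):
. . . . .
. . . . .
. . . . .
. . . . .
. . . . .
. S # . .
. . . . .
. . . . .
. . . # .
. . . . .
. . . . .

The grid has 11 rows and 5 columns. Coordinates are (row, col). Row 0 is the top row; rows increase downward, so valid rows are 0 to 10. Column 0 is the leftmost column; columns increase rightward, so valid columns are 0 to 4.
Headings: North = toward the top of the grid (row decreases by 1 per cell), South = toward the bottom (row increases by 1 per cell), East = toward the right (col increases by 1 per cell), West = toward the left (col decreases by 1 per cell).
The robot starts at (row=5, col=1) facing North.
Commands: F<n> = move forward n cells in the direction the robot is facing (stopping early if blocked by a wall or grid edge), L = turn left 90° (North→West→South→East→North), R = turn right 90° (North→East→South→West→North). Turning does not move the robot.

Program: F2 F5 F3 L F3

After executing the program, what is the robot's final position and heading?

Start: (row=5, col=1), facing North
  F2: move forward 2, now at (row=3, col=1)
  F5: move forward 3/5 (blocked), now at (row=0, col=1)
  F3: move forward 0/3 (blocked), now at (row=0, col=1)
  L: turn left, now facing West
  F3: move forward 1/3 (blocked), now at (row=0, col=0)
Final: (row=0, col=0), facing West

Answer: Final position: (row=0, col=0), facing West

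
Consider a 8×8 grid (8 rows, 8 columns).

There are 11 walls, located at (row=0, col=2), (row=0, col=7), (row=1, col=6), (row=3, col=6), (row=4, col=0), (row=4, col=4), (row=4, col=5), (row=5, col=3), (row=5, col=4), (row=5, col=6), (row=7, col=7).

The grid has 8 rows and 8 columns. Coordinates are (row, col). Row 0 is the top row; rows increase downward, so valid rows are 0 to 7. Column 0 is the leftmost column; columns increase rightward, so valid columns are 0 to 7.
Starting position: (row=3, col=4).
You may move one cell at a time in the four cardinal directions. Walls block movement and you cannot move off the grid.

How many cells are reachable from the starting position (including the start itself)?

BFS flood-fill from (row=3, col=4):
  Distance 0: (row=3, col=4)
  Distance 1: (row=2, col=4), (row=3, col=3), (row=3, col=5)
  Distance 2: (row=1, col=4), (row=2, col=3), (row=2, col=5), (row=3, col=2), (row=4, col=3)
  Distance 3: (row=0, col=4), (row=1, col=3), (row=1, col=5), (row=2, col=2), (row=2, col=6), (row=3, col=1), (row=4, col=2)
  Distance 4: (row=0, col=3), (row=0, col=5), (row=1, col=2), (row=2, col=1), (row=2, col=7), (row=3, col=0), (row=4, col=1), (row=5, col=2)
  Distance 5: (row=0, col=6), (row=1, col=1), (row=1, col=7), (row=2, col=0), (row=3, col=7), (row=5, col=1), (row=6, col=2)
  Distance 6: (row=0, col=1), (row=1, col=0), (row=4, col=7), (row=5, col=0), (row=6, col=1), (row=6, col=3), (row=7, col=2)
  Distance 7: (row=0, col=0), (row=4, col=6), (row=5, col=7), (row=6, col=0), (row=6, col=4), (row=7, col=1), (row=7, col=3)
  Distance 8: (row=6, col=5), (row=6, col=7), (row=7, col=0), (row=7, col=4)
  Distance 9: (row=5, col=5), (row=6, col=6), (row=7, col=5)
  Distance 10: (row=7, col=6)
Total reachable: 53 (grid has 53 open cells total)

Answer: Reachable cells: 53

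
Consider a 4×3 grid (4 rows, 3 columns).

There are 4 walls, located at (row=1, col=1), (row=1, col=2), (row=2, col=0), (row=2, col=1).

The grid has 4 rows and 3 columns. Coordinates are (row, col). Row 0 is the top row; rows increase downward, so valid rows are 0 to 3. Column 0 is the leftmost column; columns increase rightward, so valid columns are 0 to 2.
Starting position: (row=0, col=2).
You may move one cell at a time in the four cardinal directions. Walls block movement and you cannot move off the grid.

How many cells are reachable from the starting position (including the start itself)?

Answer: Reachable cells: 4

Derivation:
BFS flood-fill from (row=0, col=2):
  Distance 0: (row=0, col=2)
  Distance 1: (row=0, col=1)
  Distance 2: (row=0, col=0)
  Distance 3: (row=1, col=0)
Total reachable: 4 (grid has 8 open cells total)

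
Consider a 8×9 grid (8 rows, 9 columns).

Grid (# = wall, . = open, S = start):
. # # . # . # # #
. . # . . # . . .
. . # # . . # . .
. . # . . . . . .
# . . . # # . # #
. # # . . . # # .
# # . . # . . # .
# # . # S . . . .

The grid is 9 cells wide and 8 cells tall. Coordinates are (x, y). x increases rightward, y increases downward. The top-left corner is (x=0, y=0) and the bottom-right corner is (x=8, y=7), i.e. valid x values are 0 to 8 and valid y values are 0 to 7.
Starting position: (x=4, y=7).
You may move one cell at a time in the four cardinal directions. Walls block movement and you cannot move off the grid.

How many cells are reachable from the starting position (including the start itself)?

BFS flood-fill from (x=4, y=7):
  Distance 0: (x=4, y=7)
  Distance 1: (x=5, y=7)
  Distance 2: (x=5, y=6), (x=6, y=7)
  Distance 3: (x=5, y=5), (x=6, y=6), (x=7, y=7)
  Distance 4: (x=4, y=5), (x=8, y=7)
  Distance 5: (x=3, y=5), (x=8, y=6)
  Distance 6: (x=3, y=4), (x=8, y=5), (x=3, y=6)
  Distance 7: (x=3, y=3), (x=2, y=4), (x=2, y=6)
  Distance 8: (x=4, y=3), (x=1, y=4), (x=2, y=7)
  Distance 9: (x=4, y=2), (x=1, y=3), (x=5, y=3)
  Distance 10: (x=4, y=1), (x=1, y=2), (x=5, y=2), (x=0, y=3), (x=6, y=3)
  Distance 11: (x=1, y=1), (x=3, y=1), (x=0, y=2), (x=7, y=3), (x=6, y=4)
  Distance 12: (x=3, y=0), (x=0, y=1), (x=7, y=2), (x=8, y=3)
  Distance 13: (x=0, y=0), (x=7, y=1), (x=8, y=2)
  Distance 14: (x=6, y=1), (x=8, y=1)
Total reachable: 42 (grid has 44 open cells total)

Answer: Reachable cells: 42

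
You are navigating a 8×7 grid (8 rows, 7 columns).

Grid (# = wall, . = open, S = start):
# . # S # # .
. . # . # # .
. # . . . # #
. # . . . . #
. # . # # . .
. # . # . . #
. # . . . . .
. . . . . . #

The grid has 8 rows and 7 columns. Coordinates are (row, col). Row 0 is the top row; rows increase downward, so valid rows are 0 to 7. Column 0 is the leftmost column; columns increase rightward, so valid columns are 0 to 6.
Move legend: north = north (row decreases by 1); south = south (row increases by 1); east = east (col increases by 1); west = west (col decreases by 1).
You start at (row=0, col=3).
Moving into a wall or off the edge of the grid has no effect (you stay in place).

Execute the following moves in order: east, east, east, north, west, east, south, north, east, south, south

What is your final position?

Start: (row=0, col=3)
  [×3]east (east): blocked, stay at (row=0, col=3)
  north (north): blocked, stay at (row=0, col=3)
  west (west): blocked, stay at (row=0, col=3)
  east (east): blocked, stay at (row=0, col=3)
  south (south): (row=0, col=3) -> (row=1, col=3)
  north (north): (row=1, col=3) -> (row=0, col=3)
  east (east): blocked, stay at (row=0, col=3)
  south (south): (row=0, col=3) -> (row=1, col=3)
  south (south): (row=1, col=3) -> (row=2, col=3)
Final: (row=2, col=3)

Answer: Final position: (row=2, col=3)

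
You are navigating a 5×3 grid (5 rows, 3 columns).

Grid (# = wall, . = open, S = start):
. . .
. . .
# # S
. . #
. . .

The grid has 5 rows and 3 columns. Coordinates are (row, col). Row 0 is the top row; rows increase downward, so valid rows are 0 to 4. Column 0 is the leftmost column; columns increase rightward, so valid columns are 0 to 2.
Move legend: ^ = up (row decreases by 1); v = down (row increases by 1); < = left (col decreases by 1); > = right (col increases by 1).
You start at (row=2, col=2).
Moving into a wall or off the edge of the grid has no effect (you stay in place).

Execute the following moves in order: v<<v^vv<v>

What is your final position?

Answer: Final position: (row=2, col=2)

Derivation:
Start: (row=2, col=2)
  v (down): blocked, stay at (row=2, col=2)
  < (left): blocked, stay at (row=2, col=2)
  < (left): blocked, stay at (row=2, col=2)
  v (down): blocked, stay at (row=2, col=2)
  ^ (up): (row=2, col=2) -> (row=1, col=2)
  v (down): (row=1, col=2) -> (row=2, col=2)
  v (down): blocked, stay at (row=2, col=2)
  < (left): blocked, stay at (row=2, col=2)
  v (down): blocked, stay at (row=2, col=2)
  > (right): blocked, stay at (row=2, col=2)
Final: (row=2, col=2)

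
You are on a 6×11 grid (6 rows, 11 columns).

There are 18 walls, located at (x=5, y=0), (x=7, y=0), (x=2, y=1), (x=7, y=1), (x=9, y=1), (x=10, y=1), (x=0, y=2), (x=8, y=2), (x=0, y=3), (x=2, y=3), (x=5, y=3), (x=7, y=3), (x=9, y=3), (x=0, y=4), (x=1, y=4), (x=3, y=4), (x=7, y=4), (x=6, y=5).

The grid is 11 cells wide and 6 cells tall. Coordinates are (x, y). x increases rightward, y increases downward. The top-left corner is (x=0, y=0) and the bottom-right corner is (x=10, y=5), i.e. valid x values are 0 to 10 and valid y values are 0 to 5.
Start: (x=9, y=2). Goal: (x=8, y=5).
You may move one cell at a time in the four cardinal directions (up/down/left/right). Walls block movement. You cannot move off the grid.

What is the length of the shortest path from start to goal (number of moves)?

BFS from (x=9, y=2) until reaching (x=8, y=5):
  Distance 0: (x=9, y=2)
  Distance 1: (x=10, y=2)
  Distance 2: (x=10, y=3)
  Distance 3: (x=10, y=4)
  Distance 4: (x=9, y=4), (x=10, y=5)
  Distance 5: (x=8, y=4), (x=9, y=5)
  Distance 6: (x=8, y=3), (x=8, y=5)  <- goal reached here
One shortest path (6 moves): (x=9, y=2) -> (x=10, y=2) -> (x=10, y=3) -> (x=10, y=4) -> (x=9, y=4) -> (x=8, y=4) -> (x=8, y=5)

Answer: Shortest path length: 6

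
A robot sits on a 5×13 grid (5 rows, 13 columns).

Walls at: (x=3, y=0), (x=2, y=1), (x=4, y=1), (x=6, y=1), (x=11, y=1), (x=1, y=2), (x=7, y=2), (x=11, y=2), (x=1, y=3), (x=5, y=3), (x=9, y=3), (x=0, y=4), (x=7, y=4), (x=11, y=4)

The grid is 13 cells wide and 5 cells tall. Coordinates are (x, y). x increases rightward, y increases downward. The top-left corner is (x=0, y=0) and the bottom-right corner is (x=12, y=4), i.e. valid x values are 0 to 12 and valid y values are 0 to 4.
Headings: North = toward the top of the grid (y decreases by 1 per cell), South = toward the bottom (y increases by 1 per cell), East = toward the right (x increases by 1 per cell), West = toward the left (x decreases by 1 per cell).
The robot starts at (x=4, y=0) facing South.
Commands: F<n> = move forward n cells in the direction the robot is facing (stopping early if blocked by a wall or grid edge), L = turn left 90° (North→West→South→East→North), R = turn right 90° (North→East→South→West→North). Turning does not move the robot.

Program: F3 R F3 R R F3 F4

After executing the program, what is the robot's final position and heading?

Answer: Final position: (x=11, y=0), facing East

Derivation:
Start: (x=4, y=0), facing South
  F3: move forward 0/3 (blocked), now at (x=4, y=0)
  R: turn right, now facing West
  F3: move forward 0/3 (blocked), now at (x=4, y=0)
  R: turn right, now facing North
  R: turn right, now facing East
  F3: move forward 3, now at (x=7, y=0)
  F4: move forward 4, now at (x=11, y=0)
Final: (x=11, y=0), facing East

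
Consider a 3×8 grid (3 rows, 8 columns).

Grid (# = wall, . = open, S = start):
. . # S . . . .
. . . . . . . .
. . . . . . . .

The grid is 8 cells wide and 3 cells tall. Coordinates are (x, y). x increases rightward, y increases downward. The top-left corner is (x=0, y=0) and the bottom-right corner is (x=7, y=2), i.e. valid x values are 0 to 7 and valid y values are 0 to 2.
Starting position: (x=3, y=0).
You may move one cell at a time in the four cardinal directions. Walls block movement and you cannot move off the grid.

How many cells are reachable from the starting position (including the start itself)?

BFS flood-fill from (x=3, y=0):
  Distance 0: (x=3, y=0)
  Distance 1: (x=4, y=0), (x=3, y=1)
  Distance 2: (x=5, y=0), (x=2, y=1), (x=4, y=1), (x=3, y=2)
  Distance 3: (x=6, y=0), (x=1, y=1), (x=5, y=1), (x=2, y=2), (x=4, y=2)
  Distance 4: (x=1, y=0), (x=7, y=0), (x=0, y=1), (x=6, y=1), (x=1, y=2), (x=5, y=2)
  Distance 5: (x=0, y=0), (x=7, y=1), (x=0, y=2), (x=6, y=2)
  Distance 6: (x=7, y=2)
Total reachable: 23 (grid has 23 open cells total)

Answer: Reachable cells: 23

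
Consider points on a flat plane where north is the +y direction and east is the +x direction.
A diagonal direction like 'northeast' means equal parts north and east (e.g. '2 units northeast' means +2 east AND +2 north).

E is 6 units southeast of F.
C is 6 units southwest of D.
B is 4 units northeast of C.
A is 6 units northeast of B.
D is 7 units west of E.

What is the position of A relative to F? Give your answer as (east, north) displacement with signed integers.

Place F at the origin (east=0, north=0).
  E is 6 units southeast of F: delta (east=+6, north=-6); E at (east=6, north=-6).
  D is 7 units west of E: delta (east=-7, north=+0); D at (east=-1, north=-6).
  C is 6 units southwest of D: delta (east=-6, north=-6); C at (east=-7, north=-12).
  B is 4 units northeast of C: delta (east=+4, north=+4); B at (east=-3, north=-8).
  A is 6 units northeast of B: delta (east=+6, north=+6); A at (east=3, north=-2).
Therefore A relative to F: (east=3, north=-2).

Answer: A is at (east=3, north=-2) relative to F.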